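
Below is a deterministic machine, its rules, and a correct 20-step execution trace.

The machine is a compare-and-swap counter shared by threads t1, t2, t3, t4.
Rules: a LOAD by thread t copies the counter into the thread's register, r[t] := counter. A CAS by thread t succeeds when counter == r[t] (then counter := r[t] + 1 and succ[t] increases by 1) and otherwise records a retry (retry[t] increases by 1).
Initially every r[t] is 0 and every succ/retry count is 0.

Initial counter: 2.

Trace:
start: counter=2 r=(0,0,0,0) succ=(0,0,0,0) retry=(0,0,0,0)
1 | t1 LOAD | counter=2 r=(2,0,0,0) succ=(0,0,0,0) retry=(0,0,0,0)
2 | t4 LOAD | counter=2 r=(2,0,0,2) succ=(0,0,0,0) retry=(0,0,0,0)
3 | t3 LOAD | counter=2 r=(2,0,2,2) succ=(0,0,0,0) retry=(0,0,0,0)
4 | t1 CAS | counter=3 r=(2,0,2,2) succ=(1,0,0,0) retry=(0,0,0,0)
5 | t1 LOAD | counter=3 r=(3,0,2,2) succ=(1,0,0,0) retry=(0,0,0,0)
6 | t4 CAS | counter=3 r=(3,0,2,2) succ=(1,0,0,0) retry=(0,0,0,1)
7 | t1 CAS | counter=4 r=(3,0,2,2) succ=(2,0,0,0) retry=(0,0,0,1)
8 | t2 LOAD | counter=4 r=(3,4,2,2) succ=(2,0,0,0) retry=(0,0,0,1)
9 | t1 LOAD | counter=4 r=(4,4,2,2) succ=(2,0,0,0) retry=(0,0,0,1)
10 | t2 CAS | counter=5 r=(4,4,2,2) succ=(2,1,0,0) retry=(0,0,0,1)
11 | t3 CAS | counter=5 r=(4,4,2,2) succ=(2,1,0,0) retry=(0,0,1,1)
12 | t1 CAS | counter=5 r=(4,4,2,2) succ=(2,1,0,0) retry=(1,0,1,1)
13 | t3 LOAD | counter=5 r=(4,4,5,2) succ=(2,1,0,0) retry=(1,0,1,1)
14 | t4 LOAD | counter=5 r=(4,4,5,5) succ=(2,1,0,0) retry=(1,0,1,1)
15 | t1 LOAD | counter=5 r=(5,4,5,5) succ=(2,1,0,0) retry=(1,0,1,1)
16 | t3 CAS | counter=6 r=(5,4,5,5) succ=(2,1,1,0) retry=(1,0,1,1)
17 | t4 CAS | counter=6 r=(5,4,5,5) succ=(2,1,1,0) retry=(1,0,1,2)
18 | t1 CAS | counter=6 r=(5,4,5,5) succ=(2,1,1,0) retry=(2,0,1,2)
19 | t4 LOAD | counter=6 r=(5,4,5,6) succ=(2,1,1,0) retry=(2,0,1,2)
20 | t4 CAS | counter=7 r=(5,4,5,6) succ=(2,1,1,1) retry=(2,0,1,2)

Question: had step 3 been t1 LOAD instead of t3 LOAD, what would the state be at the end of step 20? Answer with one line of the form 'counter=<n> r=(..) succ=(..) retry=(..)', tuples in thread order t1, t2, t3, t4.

(re-executing from step 3 with the substitution; state before step 3: counter=2 r=(2,0,0,2) succ=(0,0,0,0) retry=(0,0,0,0))
3 | t1 LOAD | counter=2 r=(2,0,0,2) succ=(0,0,0,0) retry=(0,0,0,0)
4 | t1 CAS | counter=3 r=(2,0,0,2) succ=(1,0,0,0) retry=(0,0,0,0)
5 | t1 LOAD | counter=3 r=(3,0,0,2) succ=(1,0,0,0) retry=(0,0,0,0)
6 | t4 CAS | counter=3 r=(3,0,0,2) succ=(1,0,0,0) retry=(0,0,0,1)
7 | t1 CAS | counter=4 r=(3,0,0,2) succ=(2,0,0,0) retry=(0,0,0,1)
8 | t2 LOAD | counter=4 r=(3,4,0,2) succ=(2,0,0,0) retry=(0,0,0,1)
9 | t1 LOAD | counter=4 r=(4,4,0,2) succ=(2,0,0,0) retry=(0,0,0,1)
10 | t2 CAS | counter=5 r=(4,4,0,2) succ=(2,1,0,0) retry=(0,0,0,1)
11 | t3 CAS | counter=5 r=(4,4,0,2) succ=(2,1,0,0) retry=(0,0,1,1)
12 | t1 CAS | counter=5 r=(4,4,0,2) succ=(2,1,0,0) retry=(1,0,1,1)
13 | t3 LOAD | counter=5 r=(4,4,5,2) succ=(2,1,0,0) retry=(1,0,1,1)
14 | t4 LOAD | counter=5 r=(4,4,5,5) succ=(2,1,0,0) retry=(1,0,1,1)
15 | t1 LOAD | counter=5 r=(5,4,5,5) succ=(2,1,0,0) retry=(1,0,1,1)
16 | t3 CAS | counter=6 r=(5,4,5,5) succ=(2,1,1,0) retry=(1,0,1,1)
17 | t4 CAS | counter=6 r=(5,4,5,5) succ=(2,1,1,0) retry=(1,0,1,2)
18 | t1 CAS | counter=6 r=(5,4,5,5) succ=(2,1,1,0) retry=(2,0,1,2)
19 | t4 LOAD | counter=6 r=(5,4,5,6) succ=(2,1,1,0) retry=(2,0,1,2)
20 | t4 CAS | counter=7 r=(5,4,5,6) succ=(2,1,1,1) retry=(2,0,1,2)

counter=7 r=(5,4,5,6) succ=(2,1,1,1) retry=(2,0,1,2)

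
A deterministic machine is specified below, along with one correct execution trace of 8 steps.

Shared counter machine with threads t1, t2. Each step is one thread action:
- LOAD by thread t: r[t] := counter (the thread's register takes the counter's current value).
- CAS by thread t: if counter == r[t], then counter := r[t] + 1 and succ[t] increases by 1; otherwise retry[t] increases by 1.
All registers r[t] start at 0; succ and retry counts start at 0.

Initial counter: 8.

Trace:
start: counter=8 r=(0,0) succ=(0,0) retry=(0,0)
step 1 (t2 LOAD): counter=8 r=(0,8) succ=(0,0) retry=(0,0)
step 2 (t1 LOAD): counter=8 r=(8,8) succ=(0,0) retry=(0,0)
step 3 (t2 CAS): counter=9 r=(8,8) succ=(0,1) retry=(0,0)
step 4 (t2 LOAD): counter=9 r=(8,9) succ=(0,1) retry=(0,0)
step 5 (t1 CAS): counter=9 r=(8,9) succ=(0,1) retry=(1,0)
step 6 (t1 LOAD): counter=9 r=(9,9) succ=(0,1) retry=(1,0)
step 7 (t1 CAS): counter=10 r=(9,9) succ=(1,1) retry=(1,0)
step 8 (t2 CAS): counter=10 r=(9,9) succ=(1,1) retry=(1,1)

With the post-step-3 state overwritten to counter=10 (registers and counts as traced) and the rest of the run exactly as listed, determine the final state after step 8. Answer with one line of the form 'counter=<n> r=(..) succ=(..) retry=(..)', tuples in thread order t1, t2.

counter=11 r=(10,10) succ=(1,1) retry=(1,1)

state after step 3 := counter=10 r=(8,8) succ=(0,1) retry=(0,0)
step 4 (t2 LOAD): counter=10 r=(8,10) succ=(0,1) retry=(0,0)
step 5 (t1 CAS): counter=10 r=(8,10) succ=(0,1) retry=(1,0)
step 6 (t1 LOAD): counter=10 r=(10,10) succ=(0,1) retry=(1,0)
step 7 (t1 CAS): counter=11 r=(10,10) succ=(1,1) retry=(1,0)
step 8 (t2 CAS): counter=11 r=(10,10) succ=(1,1) retry=(1,1)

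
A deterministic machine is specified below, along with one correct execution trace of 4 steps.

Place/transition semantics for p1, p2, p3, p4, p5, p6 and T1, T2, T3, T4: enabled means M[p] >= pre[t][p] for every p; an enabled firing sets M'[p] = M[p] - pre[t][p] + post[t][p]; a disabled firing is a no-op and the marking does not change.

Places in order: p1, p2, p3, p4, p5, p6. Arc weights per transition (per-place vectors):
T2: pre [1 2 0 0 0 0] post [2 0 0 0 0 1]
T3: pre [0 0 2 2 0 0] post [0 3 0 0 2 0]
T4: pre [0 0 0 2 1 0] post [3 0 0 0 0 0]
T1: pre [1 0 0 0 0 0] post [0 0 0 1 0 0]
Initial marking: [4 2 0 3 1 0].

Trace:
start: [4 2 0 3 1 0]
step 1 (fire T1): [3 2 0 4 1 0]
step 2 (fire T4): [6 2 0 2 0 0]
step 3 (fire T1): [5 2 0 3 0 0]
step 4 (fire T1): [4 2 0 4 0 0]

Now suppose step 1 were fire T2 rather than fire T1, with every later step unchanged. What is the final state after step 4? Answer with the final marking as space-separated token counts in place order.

6 0 0 3 0 1

(re-executing from step 1 with the substitution; state before step 1: [4 2 0 3 1 0])
step 1 (fire T2): [5 0 0 3 1 1]
step 2 (fire T4): [8 0 0 1 0 1]
step 3 (fire T1): [7 0 0 2 0 1]
step 4 (fire T1): [6 0 0 3 0 1]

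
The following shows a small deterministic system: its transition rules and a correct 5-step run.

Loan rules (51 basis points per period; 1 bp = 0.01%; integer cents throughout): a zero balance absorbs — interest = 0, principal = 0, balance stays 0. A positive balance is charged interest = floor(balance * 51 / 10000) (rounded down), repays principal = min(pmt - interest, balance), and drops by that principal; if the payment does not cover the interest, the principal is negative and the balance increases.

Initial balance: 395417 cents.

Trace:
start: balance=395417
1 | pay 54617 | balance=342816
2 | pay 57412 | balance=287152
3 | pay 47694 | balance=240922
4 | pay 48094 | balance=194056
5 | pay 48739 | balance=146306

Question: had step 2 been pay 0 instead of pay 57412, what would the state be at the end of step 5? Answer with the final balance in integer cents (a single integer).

204601

(re-executing from step 2 with the substitution; state before step 2: balance=342816)
2 | pay 0 | balance=344564
3 | pay 47694 | balance=298627
4 | pay 48094 | balance=252055
5 | pay 48739 | balance=204601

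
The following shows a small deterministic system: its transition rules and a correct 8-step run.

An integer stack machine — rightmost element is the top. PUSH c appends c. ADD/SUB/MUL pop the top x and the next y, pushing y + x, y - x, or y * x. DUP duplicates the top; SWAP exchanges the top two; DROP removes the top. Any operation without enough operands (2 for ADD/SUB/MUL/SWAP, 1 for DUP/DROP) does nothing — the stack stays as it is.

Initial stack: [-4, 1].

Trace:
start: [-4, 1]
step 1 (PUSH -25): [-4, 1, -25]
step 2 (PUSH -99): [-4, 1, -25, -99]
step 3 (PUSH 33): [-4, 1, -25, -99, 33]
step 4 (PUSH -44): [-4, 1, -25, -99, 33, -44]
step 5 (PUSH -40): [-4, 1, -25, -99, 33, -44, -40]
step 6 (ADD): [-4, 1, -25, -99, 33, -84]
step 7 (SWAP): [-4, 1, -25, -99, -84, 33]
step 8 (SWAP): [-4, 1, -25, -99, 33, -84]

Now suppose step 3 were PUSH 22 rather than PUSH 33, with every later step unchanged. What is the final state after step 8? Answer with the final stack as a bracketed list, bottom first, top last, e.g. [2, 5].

(re-executing from step 3 with the substitution; state before step 3: [-4, 1, -25, -99])
step 3 (PUSH 22): [-4, 1, -25, -99, 22]
step 4 (PUSH -44): [-4, 1, -25, -99, 22, -44]
step 5 (PUSH -40): [-4, 1, -25, -99, 22, -44, -40]
step 6 (ADD): [-4, 1, -25, -99, 22, -84]
step 7 (SWAP): [-4, 1, -25, -99, -84, 22]
step 8 (SWAP): [-4, 1, -25, -99, 22, -84]

[-4, 1, -25, -99, 22, -84]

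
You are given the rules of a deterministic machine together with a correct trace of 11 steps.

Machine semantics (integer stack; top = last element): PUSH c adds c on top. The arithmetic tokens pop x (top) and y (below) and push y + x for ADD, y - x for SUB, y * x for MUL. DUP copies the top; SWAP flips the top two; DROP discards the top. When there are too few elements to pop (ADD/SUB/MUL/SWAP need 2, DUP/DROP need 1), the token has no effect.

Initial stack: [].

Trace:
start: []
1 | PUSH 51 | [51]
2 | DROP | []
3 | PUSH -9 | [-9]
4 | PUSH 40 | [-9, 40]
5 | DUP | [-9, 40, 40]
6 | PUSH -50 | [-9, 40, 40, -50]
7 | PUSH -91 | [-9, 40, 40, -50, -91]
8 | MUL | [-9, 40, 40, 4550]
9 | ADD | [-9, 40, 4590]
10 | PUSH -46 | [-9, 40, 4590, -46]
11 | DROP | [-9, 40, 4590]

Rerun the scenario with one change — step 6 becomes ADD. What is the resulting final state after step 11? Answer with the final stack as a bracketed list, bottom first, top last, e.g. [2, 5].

(re-executing from step 6 with the substitution; state before step 6: [-9, 40, 40])
6 | ADD | [-9, 80]
7 | PUSH -91 | [-9, 80, -91]
8 | MUL | [-9, -7280]
9 | ADD | [-7289]
10 | PUSH -46 | [-7289, -46]
11 | DROP | [-7289]

[-7289]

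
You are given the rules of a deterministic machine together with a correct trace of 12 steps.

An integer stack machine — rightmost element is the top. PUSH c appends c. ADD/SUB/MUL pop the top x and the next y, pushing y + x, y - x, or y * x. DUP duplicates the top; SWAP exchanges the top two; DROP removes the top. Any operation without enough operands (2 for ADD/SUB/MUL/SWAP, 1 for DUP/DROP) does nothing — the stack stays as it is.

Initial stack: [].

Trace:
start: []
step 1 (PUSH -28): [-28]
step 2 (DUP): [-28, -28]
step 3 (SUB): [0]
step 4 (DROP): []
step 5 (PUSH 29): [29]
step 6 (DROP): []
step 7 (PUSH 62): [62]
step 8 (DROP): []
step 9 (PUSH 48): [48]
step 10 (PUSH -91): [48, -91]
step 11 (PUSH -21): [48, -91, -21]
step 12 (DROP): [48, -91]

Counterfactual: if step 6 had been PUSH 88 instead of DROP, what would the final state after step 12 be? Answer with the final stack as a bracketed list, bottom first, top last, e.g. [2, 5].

[29, 88, 48, -91]

(re-executing from step 6 with the substitution; state before step 6: [29])
step 6 (PUSH 88): [29, 88]
step 7 (PUSH 62): [29, 88, 62]
step 8 (DROP): [29, 88]
step 9 (PUSH 48): [29, 88, 48]
step 10 (PUSH -91): [29, 88, 48, -91]
step 11 (PUSH -21): [29, 88, 48, -91, -21]
step 12 (DROP): [29, 88, 48, -91]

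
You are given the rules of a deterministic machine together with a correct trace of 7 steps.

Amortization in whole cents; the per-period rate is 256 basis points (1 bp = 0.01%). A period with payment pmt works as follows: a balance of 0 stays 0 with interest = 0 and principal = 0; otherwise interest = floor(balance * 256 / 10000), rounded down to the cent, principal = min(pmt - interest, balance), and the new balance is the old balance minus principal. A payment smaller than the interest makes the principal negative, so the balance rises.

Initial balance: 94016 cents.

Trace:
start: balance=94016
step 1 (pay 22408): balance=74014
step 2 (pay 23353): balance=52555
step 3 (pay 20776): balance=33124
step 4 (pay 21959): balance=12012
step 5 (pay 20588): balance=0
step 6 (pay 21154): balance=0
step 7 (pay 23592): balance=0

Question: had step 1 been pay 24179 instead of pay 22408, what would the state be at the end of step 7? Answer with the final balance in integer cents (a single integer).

0

(re-executing from step 1 with the substitution; state before step 1: balance=94016)
step 1 (pay 24179): balance=72243
step 2 (pay 23353): balance=50739
step 3 (pay 20776): balance=31261
step 4 (pay 21959): balance=10102
step 5 (pay 20588): balance=0
step 6 (pay 21154): balance=0
step 7 (pay 23592): balance=0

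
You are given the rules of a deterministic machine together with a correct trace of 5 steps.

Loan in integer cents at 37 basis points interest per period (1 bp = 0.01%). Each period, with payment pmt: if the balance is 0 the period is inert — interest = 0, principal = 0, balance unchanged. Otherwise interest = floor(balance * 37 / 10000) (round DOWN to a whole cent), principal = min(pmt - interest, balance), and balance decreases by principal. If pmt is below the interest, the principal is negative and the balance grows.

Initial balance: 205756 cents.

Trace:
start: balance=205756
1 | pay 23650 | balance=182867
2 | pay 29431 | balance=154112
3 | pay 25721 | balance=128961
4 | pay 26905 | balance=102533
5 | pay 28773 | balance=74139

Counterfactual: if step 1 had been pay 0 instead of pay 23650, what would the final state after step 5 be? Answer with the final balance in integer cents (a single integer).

98141

(re-executing from step 1 with the substitution; state before step 1: balance=205756)
1 | pay 0 | balance=206517
2 | pay 29431 | balance=177850
3 | pay 25721 | balance=152787
4 | pay 26905 | balance=126447
5 | pay 28773 | balance=98141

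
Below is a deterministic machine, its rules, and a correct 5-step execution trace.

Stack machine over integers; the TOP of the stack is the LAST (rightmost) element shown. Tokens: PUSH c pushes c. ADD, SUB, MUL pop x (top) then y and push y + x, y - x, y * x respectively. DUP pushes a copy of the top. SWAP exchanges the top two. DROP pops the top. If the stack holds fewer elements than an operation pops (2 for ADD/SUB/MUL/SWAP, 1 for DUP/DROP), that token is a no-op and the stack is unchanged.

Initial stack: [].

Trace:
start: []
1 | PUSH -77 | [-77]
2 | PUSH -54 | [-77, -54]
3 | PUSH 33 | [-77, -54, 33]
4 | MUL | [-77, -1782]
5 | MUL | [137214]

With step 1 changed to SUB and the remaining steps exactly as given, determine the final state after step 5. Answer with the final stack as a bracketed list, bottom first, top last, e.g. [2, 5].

(re-executing from step 1 with the substitution; state before step 1: [])
1 | SUB | []
2 | PUSH -54 | [-54]
3 | PUSH 33 | [-54, 33]
4 | MUL | [-1782]
5 | MUL | [-1782]

[-1782]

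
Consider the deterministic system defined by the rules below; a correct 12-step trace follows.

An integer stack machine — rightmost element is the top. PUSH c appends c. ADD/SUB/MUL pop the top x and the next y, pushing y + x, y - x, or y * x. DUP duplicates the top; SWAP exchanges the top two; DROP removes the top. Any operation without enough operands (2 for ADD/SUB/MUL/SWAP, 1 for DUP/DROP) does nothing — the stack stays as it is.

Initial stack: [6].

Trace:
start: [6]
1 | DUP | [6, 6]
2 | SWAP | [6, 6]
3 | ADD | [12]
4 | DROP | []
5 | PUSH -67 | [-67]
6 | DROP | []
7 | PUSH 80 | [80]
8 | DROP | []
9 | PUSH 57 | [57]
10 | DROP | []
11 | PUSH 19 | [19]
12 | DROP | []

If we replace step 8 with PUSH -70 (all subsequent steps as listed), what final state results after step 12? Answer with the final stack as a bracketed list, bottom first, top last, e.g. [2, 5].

[80, -70]

(re-executing from step 8 with the substitution; state before step 8: [80])
8 | PUSH -70 | [80, -70]
9 | PUSH 57 | [80, -70, 57]
10 | DROP | [80, -70]
11 | PUSH 19 | [80, -70, 19]
12 | DROP | [80, -70]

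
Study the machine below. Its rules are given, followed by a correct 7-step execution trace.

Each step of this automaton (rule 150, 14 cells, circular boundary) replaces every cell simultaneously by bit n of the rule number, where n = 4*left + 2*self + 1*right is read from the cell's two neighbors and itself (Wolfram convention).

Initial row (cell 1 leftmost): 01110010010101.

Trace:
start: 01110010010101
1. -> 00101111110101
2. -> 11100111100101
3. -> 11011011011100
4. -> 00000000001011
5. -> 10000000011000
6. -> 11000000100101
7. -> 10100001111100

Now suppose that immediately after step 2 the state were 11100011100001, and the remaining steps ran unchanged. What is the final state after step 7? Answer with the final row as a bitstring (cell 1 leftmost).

state after step 2 := 11100011100001
3. -> 11010101010010
4. -> 00010101011110
5. -> 00110101001101
6. -> 11000101110001
7. -> 10101100101010

10101100101010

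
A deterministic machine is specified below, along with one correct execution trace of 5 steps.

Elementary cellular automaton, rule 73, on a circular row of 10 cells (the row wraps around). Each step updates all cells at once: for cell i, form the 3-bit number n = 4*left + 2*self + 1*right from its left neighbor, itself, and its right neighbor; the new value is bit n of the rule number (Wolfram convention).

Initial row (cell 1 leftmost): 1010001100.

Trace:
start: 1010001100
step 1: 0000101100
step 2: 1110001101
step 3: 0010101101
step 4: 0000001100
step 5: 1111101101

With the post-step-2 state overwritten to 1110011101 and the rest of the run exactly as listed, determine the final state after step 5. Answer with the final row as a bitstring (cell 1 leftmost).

state after step 2 := 1110011101
step 3: 0010010101
step 4: 0000000000
step 5: 1111111111

1111111111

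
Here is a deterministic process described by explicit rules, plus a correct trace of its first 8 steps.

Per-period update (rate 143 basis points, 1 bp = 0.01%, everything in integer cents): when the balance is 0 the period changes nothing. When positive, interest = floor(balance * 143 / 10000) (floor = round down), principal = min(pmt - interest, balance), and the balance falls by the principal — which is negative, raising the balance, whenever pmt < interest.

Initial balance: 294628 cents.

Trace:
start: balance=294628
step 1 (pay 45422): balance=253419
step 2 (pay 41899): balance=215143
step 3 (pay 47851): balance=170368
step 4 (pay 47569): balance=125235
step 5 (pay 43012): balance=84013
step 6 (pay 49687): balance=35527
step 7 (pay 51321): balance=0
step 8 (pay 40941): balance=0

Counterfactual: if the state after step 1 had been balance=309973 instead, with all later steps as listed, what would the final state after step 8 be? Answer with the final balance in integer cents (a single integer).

6018

state after step 1 := balance=309973
step 2 (pay 41899): balance=272506
step 3 (pay 47851): balance=228551
step 4 (pay 47569): balance=184250
step 5 (pay 43012): balance=143872
step 6 (pay 49687): balance=96242
step 7 (pay 51321): balance=46297
step 8 (pay 40941): balance=6018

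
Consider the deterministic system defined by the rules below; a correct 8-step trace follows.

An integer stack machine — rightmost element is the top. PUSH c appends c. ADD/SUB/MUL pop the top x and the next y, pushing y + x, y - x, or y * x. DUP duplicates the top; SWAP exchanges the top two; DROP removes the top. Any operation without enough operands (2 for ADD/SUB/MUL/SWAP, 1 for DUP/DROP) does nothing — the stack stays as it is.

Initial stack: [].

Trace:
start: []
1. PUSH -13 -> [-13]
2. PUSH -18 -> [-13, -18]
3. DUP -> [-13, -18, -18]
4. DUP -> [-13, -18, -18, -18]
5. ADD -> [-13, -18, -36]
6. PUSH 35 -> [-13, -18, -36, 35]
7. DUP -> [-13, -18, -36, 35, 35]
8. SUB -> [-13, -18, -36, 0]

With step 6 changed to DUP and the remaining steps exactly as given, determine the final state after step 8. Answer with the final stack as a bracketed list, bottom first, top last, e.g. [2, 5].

[-13, -18, -36, 0]

(re-executing from step 6 with the substitution; state before step 6: [-13, -18, -36])
6. DUP -> [-13, -18, -36, -36]
7. DUP -> [-13, -18, -36, -36, -36]
8. SUB -> [-13, -18, -36, 0]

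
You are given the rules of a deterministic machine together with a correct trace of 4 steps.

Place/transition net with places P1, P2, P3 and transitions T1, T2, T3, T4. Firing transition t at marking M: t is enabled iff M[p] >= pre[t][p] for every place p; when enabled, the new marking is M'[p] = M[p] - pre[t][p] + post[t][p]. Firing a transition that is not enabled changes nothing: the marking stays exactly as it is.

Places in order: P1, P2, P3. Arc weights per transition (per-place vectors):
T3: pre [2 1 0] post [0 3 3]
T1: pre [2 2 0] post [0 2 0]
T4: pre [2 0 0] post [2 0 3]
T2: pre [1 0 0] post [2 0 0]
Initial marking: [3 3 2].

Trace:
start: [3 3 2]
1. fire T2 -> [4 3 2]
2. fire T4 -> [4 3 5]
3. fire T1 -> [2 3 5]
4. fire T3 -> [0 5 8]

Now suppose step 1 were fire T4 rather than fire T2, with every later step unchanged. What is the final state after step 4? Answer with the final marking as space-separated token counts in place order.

(re-executing from step 1 with the substitution; state before step 1: [3 3 2])
1. fire T4 -> [3 3 5]
2. fire T4 -> [3 3 8]
3. fire T1 -> [1 3 8]
4. fire T3 -> [1 3 8]

1 3 8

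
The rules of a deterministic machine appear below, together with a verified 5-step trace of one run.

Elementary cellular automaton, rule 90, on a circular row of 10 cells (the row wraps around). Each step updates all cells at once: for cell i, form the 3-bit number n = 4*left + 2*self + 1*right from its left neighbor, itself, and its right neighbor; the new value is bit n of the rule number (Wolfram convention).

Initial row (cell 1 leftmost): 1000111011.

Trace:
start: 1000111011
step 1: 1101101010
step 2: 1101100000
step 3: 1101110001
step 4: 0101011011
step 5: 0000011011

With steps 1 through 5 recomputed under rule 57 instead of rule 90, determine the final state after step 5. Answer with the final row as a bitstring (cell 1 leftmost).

1010101010

(re-executing steps 1..5 under rule 57; state before step 1: 1000111011)
step 1: 0110100110
step 2: 0101010101
step 3: 1010101010
step 4: 0101010101
step 5: 1010101010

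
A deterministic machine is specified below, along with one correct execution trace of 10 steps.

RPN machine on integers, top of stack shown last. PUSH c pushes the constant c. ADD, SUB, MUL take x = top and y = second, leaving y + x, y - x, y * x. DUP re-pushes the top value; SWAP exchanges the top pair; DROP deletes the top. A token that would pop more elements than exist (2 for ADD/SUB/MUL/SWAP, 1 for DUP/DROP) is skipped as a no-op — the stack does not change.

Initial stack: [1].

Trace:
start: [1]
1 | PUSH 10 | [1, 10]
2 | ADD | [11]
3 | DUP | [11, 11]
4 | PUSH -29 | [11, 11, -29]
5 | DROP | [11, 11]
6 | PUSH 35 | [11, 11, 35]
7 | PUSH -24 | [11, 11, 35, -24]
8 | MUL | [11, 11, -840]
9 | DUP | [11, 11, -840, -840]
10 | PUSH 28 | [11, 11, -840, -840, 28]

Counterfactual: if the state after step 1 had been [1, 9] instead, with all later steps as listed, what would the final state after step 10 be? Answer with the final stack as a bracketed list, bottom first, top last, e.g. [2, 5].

[10, 10, -840, -840, 28]

state after step 1 := [1, 9]
2 | ADD | [10]
3 | DUP | [10, 10]
4 | PUSH -29 | [10, 10, -29]
5 | DROP | [10, 10]
6 | PUSH 35 | [10, 10, 35]
7 | PUSH -24 | [10, 10, 35, -24]
8 | MUL | [10, 10, -840]
9 | DUP | [10, 10, -840, -840]
10 | PUSH 28 | [10, 10, -840, -840, 28]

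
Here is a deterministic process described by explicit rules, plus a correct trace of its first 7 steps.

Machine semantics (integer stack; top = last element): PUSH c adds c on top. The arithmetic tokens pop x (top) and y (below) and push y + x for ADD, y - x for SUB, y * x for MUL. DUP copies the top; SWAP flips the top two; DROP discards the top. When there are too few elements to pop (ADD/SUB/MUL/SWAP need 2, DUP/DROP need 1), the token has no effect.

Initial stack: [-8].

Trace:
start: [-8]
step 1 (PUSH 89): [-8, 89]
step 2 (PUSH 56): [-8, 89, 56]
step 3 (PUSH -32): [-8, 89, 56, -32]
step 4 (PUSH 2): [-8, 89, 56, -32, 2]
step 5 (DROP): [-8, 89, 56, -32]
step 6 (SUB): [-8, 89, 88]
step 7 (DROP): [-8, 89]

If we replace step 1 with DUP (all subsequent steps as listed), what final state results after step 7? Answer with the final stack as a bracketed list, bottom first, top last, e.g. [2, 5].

(re-executing from step 1 with the substitution; state before step 1: [-8])
step 1 (DUP): [-8, -8]
step 2 (PUSH 56): [-8, -8, 56]
step 3 (PUSH -32): [-8, -8, 56, -32]
step 4 (PUSH 2): [-8, -8, 56, -32, 2]
step 5 (DROP): [-8, -8, 56, -32]
step 6 (SUB): [-8, -8, 88]
step 7 (DROP): [-8, -8]

[-8, -8]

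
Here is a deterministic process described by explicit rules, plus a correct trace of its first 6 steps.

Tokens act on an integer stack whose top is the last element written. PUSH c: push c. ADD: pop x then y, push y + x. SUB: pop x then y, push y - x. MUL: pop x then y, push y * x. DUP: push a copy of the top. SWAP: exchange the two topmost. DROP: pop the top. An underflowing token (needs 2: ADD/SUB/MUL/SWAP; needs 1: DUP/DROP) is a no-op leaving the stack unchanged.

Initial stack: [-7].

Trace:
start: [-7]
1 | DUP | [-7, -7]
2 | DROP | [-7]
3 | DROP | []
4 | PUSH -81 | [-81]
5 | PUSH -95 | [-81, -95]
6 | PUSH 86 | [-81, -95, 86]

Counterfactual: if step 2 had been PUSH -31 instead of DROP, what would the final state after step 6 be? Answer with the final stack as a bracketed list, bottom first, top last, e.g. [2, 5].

(re-executing from step 2 with the substitution; state before step 2: [-7, -7])
2 | PUSH -31 | [-7, -7, -31]
3 | DROP | [-7, -7]
4 | PUSH -81 | [-7, -7, -81]
5 | PUSH -95 | [-7, -7, -81, -95]
6 | PUSH 86 | [-7, -7, -81, -95, 86]

[-7, -7, -81, -95, 86]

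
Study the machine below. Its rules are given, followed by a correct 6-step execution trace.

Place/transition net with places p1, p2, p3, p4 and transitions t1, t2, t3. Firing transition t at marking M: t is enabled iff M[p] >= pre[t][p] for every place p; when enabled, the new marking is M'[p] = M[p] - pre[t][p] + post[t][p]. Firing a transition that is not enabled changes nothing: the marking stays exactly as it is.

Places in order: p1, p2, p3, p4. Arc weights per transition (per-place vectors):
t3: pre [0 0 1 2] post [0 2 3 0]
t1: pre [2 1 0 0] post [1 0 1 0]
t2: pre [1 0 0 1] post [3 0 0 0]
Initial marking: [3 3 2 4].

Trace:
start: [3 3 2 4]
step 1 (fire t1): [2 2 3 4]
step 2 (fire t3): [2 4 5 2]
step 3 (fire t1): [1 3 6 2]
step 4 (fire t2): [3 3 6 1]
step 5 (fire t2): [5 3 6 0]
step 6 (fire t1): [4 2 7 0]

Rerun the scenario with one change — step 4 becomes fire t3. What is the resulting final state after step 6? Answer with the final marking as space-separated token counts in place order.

(re-executing from step 4 with the substitution; state before step 4: [1 3 6 2])
step 4 (fire t3): [1 5 8 0]
step 5 (fire t2): [1 5 8 0]
step 6 (fire t1): [1 5 8 0]

1 5 8 0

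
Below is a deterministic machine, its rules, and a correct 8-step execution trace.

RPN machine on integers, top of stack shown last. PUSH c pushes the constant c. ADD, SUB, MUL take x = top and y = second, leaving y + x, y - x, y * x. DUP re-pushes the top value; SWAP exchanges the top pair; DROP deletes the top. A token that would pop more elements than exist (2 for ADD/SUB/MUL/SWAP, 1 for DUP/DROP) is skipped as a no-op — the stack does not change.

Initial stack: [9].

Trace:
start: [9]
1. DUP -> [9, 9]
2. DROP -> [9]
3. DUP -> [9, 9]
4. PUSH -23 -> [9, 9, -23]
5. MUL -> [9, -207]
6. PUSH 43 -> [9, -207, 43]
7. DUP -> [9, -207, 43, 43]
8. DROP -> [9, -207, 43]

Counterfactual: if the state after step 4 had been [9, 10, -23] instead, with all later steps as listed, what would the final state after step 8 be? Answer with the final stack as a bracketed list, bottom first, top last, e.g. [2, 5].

state after step 4 := [9, 10, -23]
5. MUL -> [9, -230]
6. PUSH 43 -> [9, -230, 43]
7. DUP -> [9, -230, 43, 43]
8. DROP -> [9, -230, 43]

[9, -230, 43]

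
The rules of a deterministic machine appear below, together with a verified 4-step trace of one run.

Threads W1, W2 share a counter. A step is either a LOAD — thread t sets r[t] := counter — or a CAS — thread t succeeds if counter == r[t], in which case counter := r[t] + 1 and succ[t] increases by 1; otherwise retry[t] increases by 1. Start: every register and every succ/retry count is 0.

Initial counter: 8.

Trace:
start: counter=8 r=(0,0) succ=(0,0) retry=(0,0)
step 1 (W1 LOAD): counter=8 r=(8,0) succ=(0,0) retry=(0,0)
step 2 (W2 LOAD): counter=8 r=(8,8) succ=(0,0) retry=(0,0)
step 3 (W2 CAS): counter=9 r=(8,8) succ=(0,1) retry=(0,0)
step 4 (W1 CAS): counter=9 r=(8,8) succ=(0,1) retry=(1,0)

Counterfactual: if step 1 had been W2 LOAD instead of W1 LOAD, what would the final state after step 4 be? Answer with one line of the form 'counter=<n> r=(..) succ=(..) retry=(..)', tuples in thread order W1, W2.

counter=9 r=(0,8) succ=(0,1) retry=(1,0)

(re-executing from step 1 with the substitution; state before step 1: counter=8 r=(0,0) succ=(0,0) retry=(0,0))
step 1 (W2 LOAD): counter=8 r=(0,8) succ=(0,0) retry=(0,0)
step 2 (W2 LOAD): counter=8 r=(0,8) succ=(0,0) retry=(0,0)
step 3 (W2 CAS): counter=9 r=(0,8) succ=(0,1) retry=(0,0)
step 4 (W1 CAS): counter=9 r=(0,8) succ=(0,1) retry=(1,0)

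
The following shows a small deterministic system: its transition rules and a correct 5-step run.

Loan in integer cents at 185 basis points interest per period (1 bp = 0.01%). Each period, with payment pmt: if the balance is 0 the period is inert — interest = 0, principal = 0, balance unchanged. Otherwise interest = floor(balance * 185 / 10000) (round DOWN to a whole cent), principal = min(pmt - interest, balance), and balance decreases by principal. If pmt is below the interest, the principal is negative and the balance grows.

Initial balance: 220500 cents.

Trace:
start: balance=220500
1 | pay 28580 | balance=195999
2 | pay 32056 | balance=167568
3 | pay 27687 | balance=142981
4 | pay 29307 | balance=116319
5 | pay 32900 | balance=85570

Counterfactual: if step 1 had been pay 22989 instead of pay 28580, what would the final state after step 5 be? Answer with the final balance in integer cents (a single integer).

(re-executing from step 1 with the substitution; state before step 1: balance=220500)
1 | pay 22989 | balance=201590
2 | pay 32056 | balance=173263
3 | pay 27687 | balance=148781
4 | pay 29307 | balance=122226
5 | pay 32900 | balance=91587

91587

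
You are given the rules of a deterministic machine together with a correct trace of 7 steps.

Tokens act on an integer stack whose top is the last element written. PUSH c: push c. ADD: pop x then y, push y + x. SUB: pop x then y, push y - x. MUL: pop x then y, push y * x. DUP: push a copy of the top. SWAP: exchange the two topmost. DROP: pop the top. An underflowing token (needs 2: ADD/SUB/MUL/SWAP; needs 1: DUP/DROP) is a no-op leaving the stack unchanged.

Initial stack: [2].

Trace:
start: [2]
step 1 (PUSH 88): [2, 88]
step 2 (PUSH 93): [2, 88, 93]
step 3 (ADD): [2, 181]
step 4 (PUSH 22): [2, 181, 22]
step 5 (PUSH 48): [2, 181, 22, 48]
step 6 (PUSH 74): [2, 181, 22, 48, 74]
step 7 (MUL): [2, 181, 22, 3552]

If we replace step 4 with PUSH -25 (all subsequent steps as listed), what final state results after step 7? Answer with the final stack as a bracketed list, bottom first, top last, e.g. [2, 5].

[2, 181, -25, 3552]

(re-executing from step 4 with the substitution; state before step 4: [2, 181])
step 4 (PUSH -25): [2, 181, -25]
step 5 (PUSH 48): [2, 181, -25, 48]
step 6 (PUSH 74): [2, 181, -25, 48, 74]
step 7 (MUL): [2, 181, -25, 3552]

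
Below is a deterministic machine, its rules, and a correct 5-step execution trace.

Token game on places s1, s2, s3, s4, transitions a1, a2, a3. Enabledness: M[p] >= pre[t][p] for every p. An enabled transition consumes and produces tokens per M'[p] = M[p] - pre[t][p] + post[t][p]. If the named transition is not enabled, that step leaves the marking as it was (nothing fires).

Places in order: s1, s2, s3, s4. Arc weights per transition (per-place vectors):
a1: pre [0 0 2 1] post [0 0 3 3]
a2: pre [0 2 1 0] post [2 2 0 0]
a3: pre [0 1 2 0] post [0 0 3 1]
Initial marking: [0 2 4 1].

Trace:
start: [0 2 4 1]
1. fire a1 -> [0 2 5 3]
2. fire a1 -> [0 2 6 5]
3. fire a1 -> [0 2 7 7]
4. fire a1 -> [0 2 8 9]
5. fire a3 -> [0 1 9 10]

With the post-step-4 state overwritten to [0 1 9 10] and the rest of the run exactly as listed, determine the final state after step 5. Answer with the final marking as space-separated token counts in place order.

state after step 4 := [0 1 9 10]
5. fire a3 -> [0 0 10 11]

0 0 10 11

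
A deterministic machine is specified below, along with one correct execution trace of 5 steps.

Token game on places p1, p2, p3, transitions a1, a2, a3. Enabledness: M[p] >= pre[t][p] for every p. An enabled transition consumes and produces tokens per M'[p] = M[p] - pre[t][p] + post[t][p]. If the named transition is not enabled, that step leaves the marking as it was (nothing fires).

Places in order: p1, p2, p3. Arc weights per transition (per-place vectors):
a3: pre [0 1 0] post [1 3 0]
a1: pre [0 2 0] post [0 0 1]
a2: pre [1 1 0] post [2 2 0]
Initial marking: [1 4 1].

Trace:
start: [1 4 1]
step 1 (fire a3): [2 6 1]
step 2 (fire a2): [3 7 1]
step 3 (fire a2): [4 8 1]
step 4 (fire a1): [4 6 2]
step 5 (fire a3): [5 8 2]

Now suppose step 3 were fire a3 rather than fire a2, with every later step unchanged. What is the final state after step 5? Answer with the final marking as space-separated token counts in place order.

5 9 2

(re-executing from step 3 with the substitution; state before step 3: [3 7 1])
step 3 (fire a3): [4 9 1]
step 4 (fire a1): [4 7 2]
step 5 (fire a3): [5 9 2]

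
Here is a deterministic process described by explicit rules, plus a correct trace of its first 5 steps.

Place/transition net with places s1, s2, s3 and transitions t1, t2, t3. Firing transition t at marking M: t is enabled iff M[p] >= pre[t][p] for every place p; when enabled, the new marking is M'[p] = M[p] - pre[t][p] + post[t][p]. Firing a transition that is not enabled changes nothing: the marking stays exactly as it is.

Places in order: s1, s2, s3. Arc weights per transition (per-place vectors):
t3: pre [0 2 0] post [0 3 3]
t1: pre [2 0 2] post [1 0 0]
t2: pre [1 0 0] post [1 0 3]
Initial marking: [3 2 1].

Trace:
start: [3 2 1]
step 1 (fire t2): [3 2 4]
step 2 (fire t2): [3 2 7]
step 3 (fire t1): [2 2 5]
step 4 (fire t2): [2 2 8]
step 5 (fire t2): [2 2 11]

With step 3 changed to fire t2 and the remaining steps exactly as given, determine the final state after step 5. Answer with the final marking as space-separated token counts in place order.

3 2 16

(re-executing from step 3 with the substitution; state before step 3: [3 2 7])
step 3 (fire t2): [3 2 10]
step 4 (fire t2): [3 2 13]
step 5 (fire t2): [3 2 16]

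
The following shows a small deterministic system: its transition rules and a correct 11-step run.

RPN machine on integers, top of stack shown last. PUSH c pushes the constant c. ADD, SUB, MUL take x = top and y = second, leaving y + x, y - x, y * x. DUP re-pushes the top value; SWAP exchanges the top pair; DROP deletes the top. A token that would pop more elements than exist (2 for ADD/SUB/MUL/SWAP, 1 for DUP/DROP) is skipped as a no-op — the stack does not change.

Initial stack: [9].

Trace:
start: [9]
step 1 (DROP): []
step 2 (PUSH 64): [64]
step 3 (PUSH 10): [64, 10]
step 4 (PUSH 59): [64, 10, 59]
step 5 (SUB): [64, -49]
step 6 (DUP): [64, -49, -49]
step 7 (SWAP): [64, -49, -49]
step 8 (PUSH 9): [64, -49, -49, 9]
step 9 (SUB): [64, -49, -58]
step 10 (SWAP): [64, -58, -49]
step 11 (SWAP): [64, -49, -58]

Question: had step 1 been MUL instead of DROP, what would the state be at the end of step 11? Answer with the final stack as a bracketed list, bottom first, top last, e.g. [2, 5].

[9, 64, -49, -58]

(re-executing from step 1 with the substitution; state before step 1: [9])
step 1 (MUL): [9]
step 2 (PUSH 64): [9, 64]
step 3 (PUSH 10): [9, 64, 10]
step 4 (PUSH 59): [9, 64, 10, 59]
step 5 (SUB): [9, 64, -49]
step 6 (DUP): [9, 64, -49, -49]
step 7 (SWAP): [9, 64, -49, -49]
step 8 (PUSH 9): [9, 64, -49, -49, 9]
step 9 (SUB): [9, 64, -49, -58]
step 10 (SWAP): [9, 64, -58, -49]
step 11 (SWAP): [9, 64, -49, -58]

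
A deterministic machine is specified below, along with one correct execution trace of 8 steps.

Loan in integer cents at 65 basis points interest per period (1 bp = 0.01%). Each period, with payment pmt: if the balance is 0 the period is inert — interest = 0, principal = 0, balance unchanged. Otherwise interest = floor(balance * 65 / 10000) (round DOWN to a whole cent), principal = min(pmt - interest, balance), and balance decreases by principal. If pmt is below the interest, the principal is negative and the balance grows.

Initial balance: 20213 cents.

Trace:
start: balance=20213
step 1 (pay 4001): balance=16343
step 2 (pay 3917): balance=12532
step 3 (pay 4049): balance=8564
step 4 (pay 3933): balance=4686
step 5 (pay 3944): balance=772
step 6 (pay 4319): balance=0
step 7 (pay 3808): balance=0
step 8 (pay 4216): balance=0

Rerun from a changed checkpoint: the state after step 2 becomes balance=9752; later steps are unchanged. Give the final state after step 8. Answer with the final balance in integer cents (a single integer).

state after step 2 := balance=9752
step 3 (pay 4049): balance=5766
step 4 (pay 3933): balance=1870
step 5 (pay 3944): balance=0
step 6 (pay 4319): balance=0
step 7 (pay 3808): balance=0
step 8 (pay 4216): balance=0

0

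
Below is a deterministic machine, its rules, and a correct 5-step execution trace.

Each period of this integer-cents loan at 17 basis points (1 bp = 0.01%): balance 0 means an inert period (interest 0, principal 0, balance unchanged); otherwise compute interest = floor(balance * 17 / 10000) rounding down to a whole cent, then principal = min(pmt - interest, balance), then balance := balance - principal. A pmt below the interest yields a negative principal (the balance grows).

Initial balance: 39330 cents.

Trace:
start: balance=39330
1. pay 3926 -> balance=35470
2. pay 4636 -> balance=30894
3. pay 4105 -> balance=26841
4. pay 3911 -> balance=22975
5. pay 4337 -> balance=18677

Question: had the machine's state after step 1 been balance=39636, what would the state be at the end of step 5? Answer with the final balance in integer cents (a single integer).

state after step 1 := balance=39636
2. pay 4636 -> balance=35067
3. pay 4105 -> balance=31021
4. pay 3911 -> balance=27162
5. pay 4337 -> balance=22871

22871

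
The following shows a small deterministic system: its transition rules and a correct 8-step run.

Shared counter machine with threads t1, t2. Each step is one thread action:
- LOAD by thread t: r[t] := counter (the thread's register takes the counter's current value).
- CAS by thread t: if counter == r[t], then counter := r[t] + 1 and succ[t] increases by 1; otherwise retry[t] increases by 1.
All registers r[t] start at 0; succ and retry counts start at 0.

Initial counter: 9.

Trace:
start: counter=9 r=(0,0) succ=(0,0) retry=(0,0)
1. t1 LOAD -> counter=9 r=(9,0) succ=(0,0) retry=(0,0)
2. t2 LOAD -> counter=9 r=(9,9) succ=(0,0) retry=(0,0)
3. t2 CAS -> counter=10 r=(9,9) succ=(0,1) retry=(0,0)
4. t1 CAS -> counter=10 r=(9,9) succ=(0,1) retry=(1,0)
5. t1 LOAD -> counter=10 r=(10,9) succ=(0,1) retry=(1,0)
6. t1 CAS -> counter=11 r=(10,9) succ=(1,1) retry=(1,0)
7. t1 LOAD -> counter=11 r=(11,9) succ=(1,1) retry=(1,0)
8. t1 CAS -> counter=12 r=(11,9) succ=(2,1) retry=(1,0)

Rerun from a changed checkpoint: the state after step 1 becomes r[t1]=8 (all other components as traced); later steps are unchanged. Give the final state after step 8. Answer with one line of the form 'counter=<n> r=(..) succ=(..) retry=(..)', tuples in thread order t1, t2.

counter=12 r=(11,9) succ=(2,1) retry=(1,0)

state after step 1 := counter=9 r=(8,0) succ=(0,0) retry=(0,0)
2. t2 LOAD -> counter=9 r=(8,9) succ=(0,0) retry=(0,0)
3. t2 CAS -> counter=10 r=(8,9) succ=(0,1) retry=(0,0)
4. t1 CAS -> counter=10 r=(8,9) succ=(0,1) retry=(1,0)
5. t1 LOAD -> counter=10 r=(10,9) succ=(0,1) retry=(1,0)
6. t1 CAS -> counter=11 r=(10,9) succ=(1,1) retry=(1,0)
7. t1 LOAD -> counter=11 r=(11,9) succ=(1,1) retry=(1,0)
8. t1 CAS -> counter=12 r=(11,9) succ=(2,1) retry=(1,0)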